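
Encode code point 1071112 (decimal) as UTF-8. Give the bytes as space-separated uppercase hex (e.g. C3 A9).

F4 85 A0 88

U+105808 = 0x105808 = 1071112 decimal. In range U+10000–U+10FFFF → 4-byte form: 11110xxx 10xxxxxx 10xxxxxx 10xxxxxx.
Binary (21 bits): 100000101100000001000.
Split 3+6+6+6: 100 | 000101 | 100000 | 001000.
Byte 1: 11110100 = 0xF4.
Byte 2: 10000101 = 0x85.
Byte 3: 10100000 = 0xA0.
Byte 4: 10001000 = 0x88.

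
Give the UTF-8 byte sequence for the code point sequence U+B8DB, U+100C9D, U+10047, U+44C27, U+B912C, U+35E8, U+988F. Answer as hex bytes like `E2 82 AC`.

U+B8DB: 3-byte form → EB A3 9B.
U+100C9D: 4-byte form → F4 80 B2 9D.
U+10047: 4-byte form → F0 90 81 87.
U+44C27: 4-byte form → F1 84 B0 A7.
U+B912C: 4-byte form → F2 B9 84 AC.
U+35E8: 3-byte form → E3 97 A8.
U+988F: 3-byte form → E9 A2 8F.
Concatenated (25 bytes): EB A3 9B F4 80 B2 9D F0 90 81 87 F1 84 B0 A7 F2 B9 84 AC E3 97 A8 E9 A2 8F.

EB A3 9B F4 80 B2 9D F0 90 81 87 F1 84 B0 A7 F2 B9 84 AC E3 97 A8 E9 A2 8F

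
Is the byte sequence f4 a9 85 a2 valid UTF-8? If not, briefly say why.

Leading byte 0xF4 = 11110100 → 4-byte form.
Payload = 0x129162, which exceeds U+10FFFF, the maximum Unicode code point. (Leading bytes F5–FF, or F4 followed by ≥ 0x90, are invalid.)

invalid (encodes a value above U+10FFFF)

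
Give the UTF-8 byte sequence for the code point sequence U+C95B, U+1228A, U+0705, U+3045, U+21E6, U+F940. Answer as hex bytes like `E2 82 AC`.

U+C95B: 3-byte form → EC A5 9B.
U+1228A: 4-byte form → F0 92 8A 8A.
U+0705: 2-byte form → DC 85.
U+3045: 3-byte form → E3 81 85.
U+21E6: 3-byte form → E2 87 A6.
U+F940: 3-byte form → EF A5 80.
Concatenated (18 bytes): EC A5 9B F0 92 8A 8A DC 85 E3 81 85 E2 87 A6 EF A5 80.

EC A5 9B F0 92 8A 8A DC 85 E3 81 85 E2 87 A6 EF A5 80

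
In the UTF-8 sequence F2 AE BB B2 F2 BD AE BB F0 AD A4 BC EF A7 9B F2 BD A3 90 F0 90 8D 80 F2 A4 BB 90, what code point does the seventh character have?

Offset 0: leading byte 0xF2 = 11110010 → 4-byte char #1 = F2 AE BB B2.
Offset 4: leading byte 0xF2 = 11110010 → 4-byte char #2 = F2 BD AE BB.
Offset 8: leading byte 0xF0 = 11110000 → 4-byte char #3 = F0 AD A4 BC.
Offset 12: leading byte 0xEF = 11101111 → 3-byte char #4 = EF A7 9B.
Offset 15: leading byte 0xF2 = 11110010 → 4-byte char #5 = F2 BD A3 90.
Offset 19: leading byte 0xF0 = 11110000 → 4-byte char #6 = F0 90 8D 80.
Offset 23: leading byte 0xF2 = 11110010 → 4-byte char #7 = F2 A4 BB 90.
Leading byte 0xF2 = 11110010 matches 11110xxx → 4-byte sequence.
Byte 1: 0xF2 = 11110010, payload 010 (3 bits).
Byte 2: 0xA4 = 10100100 (10xxxxxx ✓), payload 100100.
Byte 3: 0xBB = 10111011 (10xxxxxx ✓), payload 111011.
Byte 4: 0x90 = 10010000 (10xxxxxx ✓), payload 010000.
Concatenate: 010100100111011010000 = 0xA4ED0 (21 bits → U+A4ED0).

U+A4ED0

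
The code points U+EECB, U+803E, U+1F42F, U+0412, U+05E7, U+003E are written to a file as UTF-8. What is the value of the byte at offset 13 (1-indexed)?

0xD7

1-indexed offset 13 is 0-indexed offset 12.
U+EECB → 3-byte form EE BB 8B at offsets 0–2.
U+803E → 3-byte form E8 80 BE at offsets 3–5.
U+1F42F → 4-byte form F0 9F 90 AF at offsets 6–9.
U+0412 → 2-byte form D0 92 at offsets 10–11.
U+05E7 → 2-byte form D7 A7 at offsets 12–13.
Offset 12 falls in char 5's range; it's byte 1 of D7 A7 = 0xD7.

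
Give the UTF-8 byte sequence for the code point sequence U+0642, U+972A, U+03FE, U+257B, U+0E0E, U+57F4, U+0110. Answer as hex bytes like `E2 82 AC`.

U+0642: 2-byte form → D9 82.
U+972A: 3-byte form → E9 9C AA.
U+03FE: 2-byte form → CF BE.
U+257B: 3-byte form → E2 95 BB.
U+0E0E: 3-byte form → E0 B8 8E.
U+57F4: 3-byte form → E5 9F B4.
U+0110: 2-byte form → C4 90.
Concatenated (18 bytes): D9 82 E9 9C AA CF BE E2 95 BB E0 B8 8E E5 9F B4 C4 90.

D9 82 E9 9C AA CF BE E2 95 BB E0 B8 8E E5 9F B4 C4 90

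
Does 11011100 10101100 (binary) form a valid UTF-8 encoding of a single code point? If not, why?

valid

Leading byte 0xDC = 11011100 → 2-byte form.
Continuation bytes 0xAC=10101100 all match 10xxxxxx.
Decoded value 0x72C is ≥ 0x80 (shortest form) and not a surrogate.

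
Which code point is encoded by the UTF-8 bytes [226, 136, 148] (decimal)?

Leading byte 0xE2 = 11100010 matches 1110xxxx → 3-byte sequence.
Byte 1: 0xE2 = 11100010, payload 0010 (4 bits).
Byte 2: 0x88 = 10001000 (10xxxxxx ✓), payload 001000.
Byte 3: 0x94 = 10010100 (10xxxxxx ✓), payload 010100.
Concatenate: 0010001000010100 = 0x2214 (16 bits → U+2214).

U+2214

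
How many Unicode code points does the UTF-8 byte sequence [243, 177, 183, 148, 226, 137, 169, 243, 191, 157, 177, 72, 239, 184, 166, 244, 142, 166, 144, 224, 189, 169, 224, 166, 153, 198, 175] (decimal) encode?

Byte at offset 0: 0xF3 = 11110011 → 4-byte char (#1). Advance 4.
Byte at offset 4: 0xE2 = 11100010 → 3-byte char (#2). Advance 3.
Byte at offset 7: 0xF3 = 11110011 → 4-byte char (#3). Advance 4.
Byte at offset 11: 0x48 = 01001000 → 1-byte char (#4). Advance 1.
Byte at offset 12: 0xEF = 11101111 → 3-byte char (#5). Advance 3.
Byte at offset 15: 0xF4 = 11110100 → 4-byte char (#6). Advance 4.
Byte at offset 19: 0xE0 = 11100000 → 3-byte char (#7). Advance 3.
Byte at offset 22: 0xE0 = 11100000 → 3-byte char (#8). Advance 3.
Byte at offset 25: 0xC6 = 11000110 → 2-byte char (#9). Advance 2.
Reached end at offset 27 after 9 code points.

9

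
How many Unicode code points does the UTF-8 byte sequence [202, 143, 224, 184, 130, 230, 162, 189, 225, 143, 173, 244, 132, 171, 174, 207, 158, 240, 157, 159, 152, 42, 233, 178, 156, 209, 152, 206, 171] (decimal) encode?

11

Byte at offset 0: 0xCA = 11001010 → 2-byte char (#1). Advance 2.
Byte at offset 2: 0xE0 = 11100000 → 3-byte char (#2). Advance 3.
Byte at offset 5: 0xE6 = 11100110 → 3-byte char (#3). Advance 3.
Byte at offset 8: 0xE1 = 11100001 → 3-byte char (#4). Advance 3.
Byte at offset 11: 0xF4 = 11110100 → 4-byte char (#5). Advance 4.
Byte at offset 15: 0xCF = 11001111 → 2-byte char (#6). Advance 2.
Byte at offset 17: 0xF0 = 11110000 → 4-byte char (#7). Advance 4.
Byte at offset 21: 0x2A = 00101010 → 1-byte char (#8). Advance 1.
Byte at offset 22: 0xE9 = 11101001 → 3-byte char (#9). Advance 3.
Byte at offset 25: 0xD1 = 11010001 → 2-byte char (#10). Advance 2.
Byte at offset 27: 0xCE = 11001110 → 2-byte char (#11). Advance 2.
Reached end at offset 29 after 11 code points.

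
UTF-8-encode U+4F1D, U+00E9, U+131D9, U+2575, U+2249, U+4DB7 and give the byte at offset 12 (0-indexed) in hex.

U+4F1D → 3-byte form E4 BC 9D at offsets 0–2.
U+00E9 → 2-byte form C3 A9 at offsets 3–4.
U+131D9 → 4-byte form F0 93 87 99 at offsets 5–8.
U+2575 → 3-byte form E2 95 B5 at offsets 9–11.
U+2249 → 3-byte form E2 89 89 at offsets 12–14.
Offset 12 falls in char 5's range; it's byte 1 of E2 89 89 = 0xE2.

0xE2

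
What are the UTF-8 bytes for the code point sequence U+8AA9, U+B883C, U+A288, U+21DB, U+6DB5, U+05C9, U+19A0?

U+8AA9: 3-byte form → E8 AA A9.
U+B883C: 4-byte form → F2 B8 A0 BC.
U+A288: 3-byte form → EA 8A 88.
U+21DB: 3-byte form → E2 87 9B.
U+6DB5: 3-byte form → E6 B6 B5.
U+05C9: 2-byte form → D7 89.
U+19A0: 3-byte form → E1 A6 A0.
Concatenated (21 bytes): E8 AA A9 F2 B8 A0 BC EA 8A 88 E2 87 9B E6 B6 B5 D7 89 E1 A6 A0.

E8 AA A9 F2 B8 A0 BC EA 8A 88 E2 87 9B E6 B6 B5 D7 89 E1 A6 A0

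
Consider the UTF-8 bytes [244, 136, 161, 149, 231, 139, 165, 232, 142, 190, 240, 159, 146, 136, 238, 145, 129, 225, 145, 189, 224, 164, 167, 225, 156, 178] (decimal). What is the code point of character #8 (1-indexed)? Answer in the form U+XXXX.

Offset 0: leading byte 0xF4 = 11110100 → 4-byte char #1 = F4 88 A1 95.
Offset 4: leading byte 0xE7 = 11100111 → 3-byte char #2 = E7 8B A5.
Offset 7: leading byte 0xE8 = 11101000 → 3-byte char #3 = E8 8E BE.
Offset 10: leading byte 0xF0 = 11110000 → 4-byte char #4 = F0 9F 92 88.
Offset 14: leading byte 0xEE = 11101110 → 3-byte char #5 = EE 91 81.
Offset 17: leading byte 0xE1 = 11100001 → 3-byte char #6 = E1 91 BD.
Offset 20: leading byte 0xE0 = 11100000 → 3-byte char #7 = E0 A4 A7.
Offset 23: leading byte 0xE1 = 11100001 → 3-byte char #8 = E1 9C B2.
Leading byte 0xE1 = 11100001 matches 1110xxxx → 3-byte sequence.
Byte 1: 0xE1 = 11100001, payload 0001 (4 bits).
Byte 2: 0x9C = 10011100 (10xxxxxx ✓), payload 011100.
Byte 3: 0xB2 = 10110010 (10xxxxxx ✓), payload 110010.
Concatenate: 0001011100110010 = 0x1732 (16 bits → U+1732).

U+1732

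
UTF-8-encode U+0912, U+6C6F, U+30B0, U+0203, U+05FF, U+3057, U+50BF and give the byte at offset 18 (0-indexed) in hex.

0xBF

U+0912 → 3-byte form E0 A4 92 at offsets 0–2.
U+6C6F → 3-byte form E6 B1 AF at offsets 3–5.
U+30B0 → 3-byte form E3 82 B0 at offsets 6–8.
U+0203 → 2-byte form C8 83 at offsets 9–10.
U+05FF → 2-byte form D7 BF at offsets 11–12.
U+3057 → 3-byte form E3 81 97 at offsets 13–15.
U+50BF → 3-byte form E5 82 BF at offsets 16–18.
Offset 18 falls in char 7's range; it's byte 3 of E5 82 BF = 0xBF.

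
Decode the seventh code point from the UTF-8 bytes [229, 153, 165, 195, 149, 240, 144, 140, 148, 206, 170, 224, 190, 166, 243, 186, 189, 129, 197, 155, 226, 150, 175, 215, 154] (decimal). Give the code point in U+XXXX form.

Offset 0: leading byte 0xE5 = 11100101 → 3-byte char #1 = E5 99 A5.
Offset 3: leading byte 0xC3 = 11000011 → 2-byte char #2 = C3 95.
Offset 5: leading byte 0xF0 = 11110000 → 4-byte char #3 = F0 90 8C 94.
Offset 9: leading byte 0xCE = 11001110 → 2-byte char #4 = CE AA.
Offset 11: leading byte 0xE0 = 11100000 → 3-byte char #5 = E0 BE A6.
Offset 14: leading byte 0xF3 = 11110011 → 4-byte char #6 = F3 BA BD 81.
Offset 18: leading byte 0xC5 = 11000101 → 2-byte char #7 = C5 9B.
Leading byte 0xC5 = 11000101 matches 110xxxxx → 2-byte sequence.
Byte 1: 0xC5 = 11000101, payload 00101 (5 bits).
Byte 2: 0x9B = 10011011 (10xxxxxx ✓), payload 011011.
Concatenate: 00101011011 = 0x15B (11 bits → U+015B).

U+015B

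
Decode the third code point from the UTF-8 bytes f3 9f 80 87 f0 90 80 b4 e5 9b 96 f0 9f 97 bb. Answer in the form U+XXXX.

Offset 0: leading byte 0xF3 = 11110011 → 4-byte char #1 = F3 9F 80 87.
Offset 4: leading byte 0xF0 = 11110000 → 4-byte char #2 = F0 90 80 B4.
Offset 8: leading byte 0xE5 = 11100101 → 3-byte char #3 = E5 9B 96.
Leading byte 0xE5 = 11100101 matches 1110xxxx → 3-byte sequence.
Byte 1: 0xE5 = 11100101, payload 0101 (4 bits).
Byte 2: 0x9B = 10011011 (10xxxxxx ✓), payload 011011.
Byte 3: 0x96 = 10010110 (10xxxxxx ✓), payload 010110.
Concatenate: 0101011011010110 = 0x56D6 (16 bits → U+56D6).

U+56D6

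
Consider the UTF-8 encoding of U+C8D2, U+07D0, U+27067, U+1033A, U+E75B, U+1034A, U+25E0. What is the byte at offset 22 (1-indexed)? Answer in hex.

1-indexed offset 22 is 0-indexed offset 21.
U+C8D2 → 3-byte form EC A3 92 at offsets 0–2.
U+07D0 → 2-byte form DF 90 at offsets 3–4.
U+27067 → 4-byte form F0 A7 81 A7 at offsets 5–8.
U+1033A → 4-byte form F0 90 8C BA at offsets 9–12.
U+E75B → 3-byte form EE 9D 9B at offsets 13–15.
U+1034A → 4-byte form F0 90 8D 8A at offsets 16–19.
U+25E0 → 3-byte form E2 97 A0 at offsets 20–22.
Offset 21 falls in char 7's range; it's byte 2 of E2 97 A0 = 0x97.

0x97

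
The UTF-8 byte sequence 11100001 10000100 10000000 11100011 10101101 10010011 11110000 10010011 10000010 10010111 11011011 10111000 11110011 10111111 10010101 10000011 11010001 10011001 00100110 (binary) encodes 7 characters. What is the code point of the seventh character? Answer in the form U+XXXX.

Offset 0: leading byte 0xE1 = 11100001 → 3-byte char #1 = E1 84 80.
Offset 3: leading byte 0xE3 = 11100011 → 3-byte char #2 = E3 AD 93.
Offset 6: leading byte 0xF0 = 11110000 → 4-byte char #3 = F0 93 82 97.
Offset 10: leading byte 0xDB = 11011011 → 2-byte char #4 = DB B8.
Offset 12: leading byte 0xF3 = 11110011 → 4-byte char #5 = F3 BF 95 83.
Offset 16: leading byte 0xD1 = 11010001 → 2-byte char #6 = D1 99.
Offset 18: leading byte 0x26 = 00100110 → 1-byte char #7 = 26.
Leading byte 0x26 = 00100110 matches 0xxxxxxx → 1-byte sequence.
Byte 1: 0x26 = 00100110, payload 0100110 (7 bits).
Concatenate: 0100110 = 0x26 (7 bits → U+0026).

U+0026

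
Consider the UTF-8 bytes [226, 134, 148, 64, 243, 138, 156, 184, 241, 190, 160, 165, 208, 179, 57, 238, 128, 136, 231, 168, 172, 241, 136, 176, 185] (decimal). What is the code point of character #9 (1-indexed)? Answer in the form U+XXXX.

U+48C39

Offset 0: leading byte 0xE2 = 11100010 → 3-byte char #1 = E2 86 94.
Offset 3: leading byte 0x40 = 01000000 → 1-byte char #2 = 40.
Offset 4: leading byte 0xF3 = 11110011 → 4-byte char #3 = F3 8A 9C B8.
Offset 8: leading byte 0xF1 = 11110001 → 4-byte char #4 = F1 BE A0 A5.
Offset 12: leading byte 0xD0 = 11010000 → 2-byte char #5 = D0 B3.
Offset 14: leading byte 0x39 = 00111001 → 1-byte char #6 = 39.
Offset 15: leading byte 0xEE = 11101110 → 3-byte char #7 = EE 80 88.
Offset 18: leading byte 0xE7 = 11100111 → 3-byte char #8 = E7 A8 AC.
Offset 21: leading byte 0xF1 = 11110001 → 4-byte char #9 = F1 88 B0 B9.
Leading byte 0xF1 = 11110001 matches 11110xxx → 4-byte sequence.
Byte 1: 0xF1 = 11110001, payload 001 (3 bits).
Byte 2: 0x88 = 10001000 (10xxxxxx ✓), payload 001000.
Byte 3: 0xB0 = 10110000 (10xxxxxx ✓), payload 110000.
Byte 4: 0xB9 = 10111001 (10xxxxxx ✓), payload 111001.
Concatenate: 001001000110000111001 = 0x48C39 (21 bits → U+48C39).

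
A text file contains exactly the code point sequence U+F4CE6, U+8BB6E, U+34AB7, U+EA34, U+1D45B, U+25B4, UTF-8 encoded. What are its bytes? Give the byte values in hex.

U+F4CE6: 4-byte form → F3 B4 B3 A6.
U+8BB6E: 4-byte form → F2 8B AD AE.
U+34AB7: 4-byte form → F0 B4 AA B7.
U+EA34: 3-byte form → EE A8 B4.
U+1D45B: 4-byte form → F0 9D 91 9B.
U+25B4: 3-byte form → E2 96 B4.
Concatenated (22 bytes): F3 B4 B3 A6 F2 8B AD AE F0 B4 AA B7 EE A8 B4 F0 9D 91 9B E2 96 B4.

F3 B4 B3 A6 F2 8B AD AE F0 B4 AA B7 EE A8 B4 F0 9D 91 9B E2 96 B4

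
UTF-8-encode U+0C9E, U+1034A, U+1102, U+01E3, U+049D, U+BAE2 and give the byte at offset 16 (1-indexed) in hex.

0xAB

1-indexed offset 16 is 0-indexed offset 15.
U+0C9E → 3-byte form E0 B2 9E at offsets 0–2.
U+1034A → 4-byte form F0 90 8D 8A at offsets 3–6.
U+1102 → 3-byte form E1 84 82 at offsets 7–9.
U+01E3 → 2-byte form C7 A3 at offsets 10–11.
U+049D → 2-byte form D2 9D at offsets 12–13.
U+BAE2 → 3-byte form EB AB A2 at offsets 14–16.
Offset 15 falls in char 6's range; it's byte 2 of EB AB A2 = 0xAB.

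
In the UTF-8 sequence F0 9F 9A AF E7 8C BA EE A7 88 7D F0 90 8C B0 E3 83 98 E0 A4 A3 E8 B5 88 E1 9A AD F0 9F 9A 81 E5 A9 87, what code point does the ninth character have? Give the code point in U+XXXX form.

Offset 0: leading byte 0xF0 = 11110000 → 4-byte char #1 = F0 9F 9A AF.
Offset 4: leading byte 0xE7 = 11100111 → 3-byte char #2 = E7 8C BA.
Offset 7: leading byte 0xEE = 11101110 → 3-byte char #3 = EE A7 88.
Offset 10: leading byte 0x7D = 01111101 → 1-byte char #4 = 7D.
Offset 11: leading byte 0xF0 = 11110000 → 4-byte char #5 = F0 90 8C B0.
Offset 15: leading byte 0xE3 = 11100011 → 3-byte char #6 = E3 83 98.
Offset 18: leading byte 0xE0 = 11100000 → 3-byte char #7 = E0 A4 A3.
Offset 21: leading byte 0xE8 = 11101000 → 3-byte char #8 = E8 B5 88.
Offset 24: leading byte 0xE1 = 11100001 → 3-byte char #9 = E1 9A AD.
Leading byte 0xE1 = 11100001 matches 1110xxxx → 3-byte sequence.
Byte 1: 0xE1 = 11100001, payload 0001 (4 bits).
Byte 2: 0x9A = 10011010 (10xxxxxx ✓), payload 011010.
Byte 3: 0xAD = 10101101 (10xxxxxx ✓), payload 101101.
Concatenate: 0001011010101101 = 0x16AD (16 bits → U+16AD).

U+16AD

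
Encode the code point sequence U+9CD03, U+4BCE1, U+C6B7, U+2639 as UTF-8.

F2 9C B4 83 F1 8B B3 A1 EC 9A B7 E2 98 B9

U+9CD03: 4-byte form → F2 9C B4 83.
U+4BCE1: 4-byte form → F1 8B B3 A1.
U+C6B7: 3-byte form → EC 9A B7.
U+2639: 3-byte form → E2 98 B9.
Concatenated (14 bytes): F2 9C B4 83 F1 8B B3 A1 EC 9A B7 E2 98 B9.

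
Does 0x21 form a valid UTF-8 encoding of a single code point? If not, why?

valid

Leading byte 0x21 = 00100001 → 1-byte form.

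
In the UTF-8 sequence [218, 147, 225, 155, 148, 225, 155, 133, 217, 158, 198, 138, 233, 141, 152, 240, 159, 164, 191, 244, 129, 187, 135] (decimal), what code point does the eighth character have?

U+101EC7

Offset 0: leading byte 0xDA = 11011010 → 2-byte char #1 = DA 93.
Offset 2: leading byte 0xE1 = 11100001 → 3-byte char #2 = E1 9B 94.
Offset 5: leading byte 0xE1 = 11100001 → 3-byte char #3 = E1 9B 85.
Offset 8: leading byte 0xD9 = 11011001 → 2-byte char #4 = D9 9E.
Offset 10: leading byte 0xC6 = 11000110 → 2-byte char #5 = C6 8A.
Offset 12: leading byte 0xE9 = 11101001 → 3-byte char #6 = E9 8D 98.
Offset 15: leading byte 0xF0 = 11110000 → 4-byte char #7 = F0 9F A4 BF.
Offset 19: leading byte 0xF4 = 11110100 → 4-byte char #8 = F4 81 BB 87.
Leading byte 0xF4 = 11110100 matches 11110xxx → 4-byte sequence.
Byte 1: 0xF4 = 11110100, payload 100 (3 bits).
Byte 2: 0x81 = 10000001 (10xxxxxx ✓), payload 000001.
Byte 3: 0xBB = 10111011 (10xxxxxx ✓), payload 111011.
Byte 4: 0x87 = 10000111 (10xxxxxx ✓), payload 000111.
Concatenate: 100000001111011000111 = 0x101EC7 (21 bits → U+101EC7).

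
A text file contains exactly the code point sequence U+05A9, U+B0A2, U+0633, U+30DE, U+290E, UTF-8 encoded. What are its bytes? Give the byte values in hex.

U+05A9: 2-byte form → D6 A9.
U+B0A2: 3-byte form → EB 82 A2.
U+0633: 2-byte form → D8 B3.
U+30DE: 3-byte form → E3 83 9E.
U+290E: 3-byte form → E2 A4 8E.
Concatenated (13 bytes): D6 A9 EB 82 A2 D8 B3 E3 83 9E E2 A4 8E.

D6 A9 EB 82 A2 D8 B3 E3 83 9E E2 A4 8E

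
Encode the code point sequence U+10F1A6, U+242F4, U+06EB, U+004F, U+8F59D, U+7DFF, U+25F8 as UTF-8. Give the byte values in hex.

F4 8F 86 A6 F0 A4 8B B4 DB AB 4F F2 8F 96 9D E7 B7 BF E2 97 B8

U+10F1A6: 4-byte form → F4 8F 86 A6.
U+242F4: 4-byte form → F0 A4 8B B4.
U+06EB: 2-byte form → DB AB.
U+004F: 1-byte form → 4F.
U+8F59D: 4-byte form → F2 8F 96 9D.
U+7DFF: 3-byte form → E7 B7 BF.
U+25F8: 3-byte form → E2 97 B8.
Concatenated (21 bytes): F4 8F 86 A6 F0 A4 8B B4 DB AB 4F F2 8F 96 9D E7 B7 BF E2 97 B8.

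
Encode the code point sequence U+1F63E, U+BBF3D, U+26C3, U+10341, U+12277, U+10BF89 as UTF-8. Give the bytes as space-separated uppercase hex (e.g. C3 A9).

U+1F63E: 4-byte form → F0 9F 98 BE.
U+BBF3D: 4-byte form → F2 BB BC BD.
U+26C3: 3-byte form → E2 9B 83.
U+10341: 4-byte form → F0 90 8D 81.
U+12277: 4-byte form → F0 92 89 B7.
U+10BF89: 4-byte form → F4 8B BE 89.
Concatenated (23 bytes): F0 9F 98 BE F2 BB BC BD E2 9B 83 F0 90 8D 81 F0 92 89 B7 F4 8B BE 89.

F0 9F 98 BE F2 BB BC BD E2 9B 83 F0 90 8D 81 F0 92 89 B7 F4 8B BE 89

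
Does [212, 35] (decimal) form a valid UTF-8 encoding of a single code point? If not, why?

Leading byte 0xD4 = 11010100 → 2-byte form.
Byte 2 is 0x23 = 00100011, which is not 10xxxxxx — expected a continuation byte.

invalid (non-continuation byte where continuation expected)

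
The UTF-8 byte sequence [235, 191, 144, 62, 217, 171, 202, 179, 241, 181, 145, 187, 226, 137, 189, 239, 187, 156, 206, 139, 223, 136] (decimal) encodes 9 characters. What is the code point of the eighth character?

U+038B

Offset 0: leading byte 0xEB = 11101011 → 3-byte char #1 = EB BF 90.
Offset 3: leading byte 0x3E = 00111110 → 1-byte char #2 = 3E.
Offset 4: leading byte 0xD9 = 11011001 → 2-byte char #3 = D9 AB.
Offset 6: leading byte 0xCA = 11001010 → 2-byte char #4 = CA B3.
Offset 8: leading byte 0xF1 = 11110001 → 4-byte char #5 = F1 B5 91 BB.
Offset 12: leading byte 0xE2 = 11100010 → 3-byte char #6 = E2 89 BD.
Offset 15: leading byte 0xEF = 11101111 → 3-byte char #7 = EF BB 9C.
Offset 18: leading byte 0xCE = 11001110 → 2-byte char #8 = CE 8B.
Leading byte 0xCE = 11001110 matches 110xxxxx → 2-byte sequence.
Byte 1: 0xCE = 11001110, payload 01110 (5 bits).
Byte 2: 0x8B = 10001011 (10xxxxxx ✓), payload 001011.
Concatenate: 01110001011 = 0x38B (11 bits → U+038B).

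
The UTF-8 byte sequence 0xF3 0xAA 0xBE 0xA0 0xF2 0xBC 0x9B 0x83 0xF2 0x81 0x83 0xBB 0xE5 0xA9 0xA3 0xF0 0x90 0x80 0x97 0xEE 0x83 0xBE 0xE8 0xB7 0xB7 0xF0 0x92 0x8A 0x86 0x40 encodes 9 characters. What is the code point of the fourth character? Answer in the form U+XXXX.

U+5A63

Offset 0: leading byte 0xF3 = 11110011 → 4-byte char #1 = F3 AA BE A0.
Offset 4: leading byte 0xF2 = 11110010 → 4-byte char #2 = F2 BC 9B 83.
Offset 8: leading byte 0xF2 = 11110010 → 4-byte char #3 = F2 81 83 BB.
Offset 12: leading byte 0xE5 = 11100101 → 3-byte char #4 = E5 A9 A3.
Leading byte 0xE5 = 11100101 matches 1110xxxx → 3-byte sequence.
Byte 1: 0xE5 = 11100101, payload 0101 (4 bits).
Byte 2: 0xA9 = 10101001 (10xxxxxx ✓), payload 101001.
Byte 3: 0xA3 = 10100011 (10xxxxxx ✓), payload 100011.
Concatenate: 0101101001100011 = 0x5A63 (16 bits → U+5A63).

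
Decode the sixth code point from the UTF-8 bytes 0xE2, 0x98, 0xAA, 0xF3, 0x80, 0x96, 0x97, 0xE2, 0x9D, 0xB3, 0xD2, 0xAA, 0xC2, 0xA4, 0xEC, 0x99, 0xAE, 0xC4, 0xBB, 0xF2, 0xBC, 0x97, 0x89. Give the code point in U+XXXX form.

U+C66E

Offset 0: leading byte 0xE2 = 11100010 → 3-byte char #1 = E2 98 AA.
Offset 3: leading byte 0xF3 = 11110011 → 4-byte char #2 = F3 80 96 97.
Offset 7: leading byte 0xE2 = 11100010 → 3-byte char #3 = E2 9D B3.
Offset 10: leading byte 0xD2 = 11010010 → 2-byte char #4 = D2 AA.
Offset 12: leading byte 0xC2 = 11000010 → 2-byte char #5 = C2 A4.
Offset 14: leading byte 0xEC = 11101100 → 3-byte char #6 = EC 99 AE.
Leading byte 0xEC = 11101100 matches 1110xxxx → 3-byte sequence.
Byte 1: 0xEC = 11101100, payload 1100 (4 bits).
Byte 2: 0x99 = 10011001 (10xxxxxx ✓), payload 011001.
Byte 3: 0xAE = 10101110 (10xxxxxx ✓), payload 101110.
Concatenate: 1100011001101110 = 0xC66E (16 bits → U+C66E).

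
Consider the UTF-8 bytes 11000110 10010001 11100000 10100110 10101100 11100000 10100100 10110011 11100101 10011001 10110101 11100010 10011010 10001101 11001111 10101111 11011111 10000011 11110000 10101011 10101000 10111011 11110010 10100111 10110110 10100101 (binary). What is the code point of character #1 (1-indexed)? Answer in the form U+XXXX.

U+0191

Offset 0: leading byte 0xC6 = 11000110 → 2-byte char #1 = C6 91.
Leading byte 0xC6 = 11000110 matches 110xxxxx → 2-byte sequence.
Byte 1: 0xC6 = 11000110, payload 00110 (5 bits).
Byte 2: 0x91 = 10010001 (10xxxxxx ✓), payload 010001.
Concatenate: 00110010001 = 0x191 (11 bits → U+0191).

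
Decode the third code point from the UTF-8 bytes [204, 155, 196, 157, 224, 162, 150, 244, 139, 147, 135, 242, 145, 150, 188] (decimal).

U+0896

Offset 0: leading byte 0xCC = 11001100 → 2-byte char #1 = CC 9B.
Offset 2: leading byte 0xC4 = 11000100 → 2-byte char #2 = C4 9D.
Offset 4: leading byte 0xE0 = 11100000 → 3-byte char #3 = E0 A2 96.
Leading byte 0xE0 = 11100000 matches 1110xxxx → 3-byte sequence.
Byte 1: 0xE0 = 11100000, payload 0000 (4 bits).
Byte 2: 0xA2 = 10100010 (10xxxxxx ✓), payload 100010.
Byte 3: 0x96 = 10010110 (10xxxxxx ✓), payload 010110.
Concatenate: 0000100010010110 = 0x896 (16 bits → U+0896).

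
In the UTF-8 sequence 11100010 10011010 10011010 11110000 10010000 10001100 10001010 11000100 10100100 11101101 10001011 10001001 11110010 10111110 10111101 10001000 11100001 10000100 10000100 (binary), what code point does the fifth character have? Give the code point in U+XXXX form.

U+BEF48

Offset 0: leading byte 0xE2 = 11100010 → 3-byte char #1 = E2 9A 9A.
Offset 3: leading byte 0xF0 = 11110000 → 4-byte char #2 = F0 90 8C 8A.
Offset 7: leading byte 0xC4 = 11000100 → 2-byte char #3 = C4 A4.
Offset 9: leading byte 0xED = 11101101 → 3-byte char #4 = ED 8B 89.
Offset 12: leading byte 0xF2 = 11110010 → 4-byte char #5 = F2 BE BD 88.
Leading byte 0xF2 = 11110010 matches 11110xxx → 4-byte sequence.
Byte 1: 0xF2 = 11110010, payload 010 (3 bits).
Byte 2: 0xBE = 10111110 (10xxxxxx ✓), payload 111110.
Byte 3: 0xBD = 10111101 (10xxxxxx ✓), payload 111101.
Byte 4: 0x88 = 10001000 (10xxxxxx ✓), payload 001000.
Concatenate: 010111110111101001000 = 0xBEF48 (21 bits → U+BEF48).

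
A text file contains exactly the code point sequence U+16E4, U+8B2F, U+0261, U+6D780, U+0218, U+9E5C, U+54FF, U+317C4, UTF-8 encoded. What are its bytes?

U+16E4: 3-byte form → E1 9B A4.
U+8B2F: 3-byte form → E8 AC AF.
U+0261: 2-byte form → C9 A1.
U+6D780: 4-byte form → F1 AD 9E 80.
U+0218: 2-byte form → C8 98.
U+9E5C: 3-byte form → E9 B9 9C.
U+54FF: 3-byte form → E5 93 BF.
U+317C4: 4-byte form → F0 B1 9F 84.
Concatenated (24 bytes): E1 9B A4 E8 AC AF C9 A1 F1 AD 9E 80 C8 98 E9 B9 9C E5 93 BF F0 B1 9F 84.

E1 9B A4 E8 AC AF C9 A1 F1 AD 9E 80 C8 98 E9 B9 9C E5 93 BF F0 B1 9F 84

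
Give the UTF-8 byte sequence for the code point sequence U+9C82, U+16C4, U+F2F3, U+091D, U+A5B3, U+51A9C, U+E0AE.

E9 B2 82 E1 9B 84 EF 8B B3 E0 A4 9D EA 96 B3 F1 91 AA 9C EE 82 AE

U+9C82: 3-byte form → E9 B2 82.
U+16C4: 3-byte form → E1 9B 84.
U+F2F3: 3-byte form → EF 8B B3.
U+091D: 3-byte form → E0 A4 9D.
U+A5B3: 3-byte form → EA 96 B3.
U+51A9C: 4-byte form → F1 91 AA 9C.
U+E0AE: 3-byte form → EE 82 AE.
Concatenated (22 bytes): E9 B2 82 E1 9B 84 EF 8B B3 E0 A4 9D EA 96 B3 F1 91 AA 9C EE 82 AE.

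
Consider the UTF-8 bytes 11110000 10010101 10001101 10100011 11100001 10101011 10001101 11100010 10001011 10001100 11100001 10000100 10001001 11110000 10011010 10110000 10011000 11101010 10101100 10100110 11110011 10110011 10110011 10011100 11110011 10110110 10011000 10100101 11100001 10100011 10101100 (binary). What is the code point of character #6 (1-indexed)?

U+AB26

Offset 0: leading byte 0xF0 = 11110000 → 4-byte char #1 = F0 95 8D A3.
Offset 4: leading byte 0xE1 = 11100001 → 3-byte char #2 = E1 AB 8D.
Offset 7: leading byte 0xE2 = 11100010 → 3-byte char #3 = E2 8B 8C.
Offset 10: leading byte 0xE1 = 11100001 → 3-byte char #4 = E1 84 89.
Offset 13: leading byte 0xF0 = 11110000 → 4-byte char #5 = F0 9A B0 98.
Offset 17: leading byte 0xEA = 11101010 → 3-byte char #6 = EA AC A6.
Leading byte 0xEA = 11101010 matches 1110xxxx → 3-byte sequence.
Byte 1: 0xEA = 11101010, payload 1010 (4 bits).
Byte 2: 0xAC = 10101100 (10xxxxxx ✓), payload 101100.
Byte 3: 0xA6 = 10100110 (10xxxxxx ✓), payload 100110.
Concatenate: 1010101100100110 = 0xAB26 (16 bits → U+AB26).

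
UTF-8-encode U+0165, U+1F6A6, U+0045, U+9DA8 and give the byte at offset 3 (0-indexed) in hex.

U+0165 → 2-byte form C5 A5 at offsets 0–1.
U+1F6A6 → 4-byte form F0 9F 9A A6 at offsets 2–5.
Offset 3 falls in char 2's range; it's byte 2 of F0 9F 9A A6 = 0x9F.

0x9F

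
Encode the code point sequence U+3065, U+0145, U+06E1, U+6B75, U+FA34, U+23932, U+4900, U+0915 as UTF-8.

U+3065: 3-byte form → E3 81 A5.
U+0145: 2-byte form → C5 85.
U+06E1: 2-byte form → DB A1.
U+6B75: 3-byte form → E6 AD B5.
U+FA34: 3-byte form → EF A8 B4.
U+23932: 4-byte form → F0 A3 A4 B2.
U+4900: 3-byte form → E4 A4 80.
U+0915: 3-byte form → E0 A4 95.
Concatenated (23 bytes): E3 81 A5 C5 85 DB A1 E6 AD B5 EF A8 B4 F0 A3 A4 B2 E4 A4 80 E0 A4 95.

E3 81 A5 C5 85 DB A1 E6 AD B5 EF A8 B4 F0 A3 A4 B2 E4 A4 80 E0 A4 95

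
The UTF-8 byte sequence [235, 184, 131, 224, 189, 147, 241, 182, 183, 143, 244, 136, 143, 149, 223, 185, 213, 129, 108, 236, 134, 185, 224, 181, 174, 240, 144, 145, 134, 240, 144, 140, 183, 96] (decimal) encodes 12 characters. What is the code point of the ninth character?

Offset 0: leading byte 0xEB = 11101011 → 3-byte char #1 = EB B8 83.
Offset 3: leading byte 0xE0 = 11100000 → 3-byte char #2 = E0 BD 93.
Offset 6: leading byte 0xF1 = 11110001 → 4-byte char #3 = F1 B6 B7 8F.
Offset 10: leading byte 0xF4 = 11110100 → 4-byte char #4 = F4 88 8F 95.
Offset 14: leading byte 0xDF = 11011111 → 2-byte char #5 = DF B9.
Offset 16: leading byte 0xD5 = 11010101 → 2-byte char #6 = D5 81.
Offset 18: leading byte 0x6C = 01101100 → 1-byte char #7 = 6C.
Offset 19: leading byte 0xEC = 11101100 → 3-byte char #8 = EC 86 B9.
Offset 22: leading byte 0xE0 = 11100000 → 3-byte char #9 = E0 B5 AE.
Leading byte 0xE0 = 11100000 matches 1110xxxx → 3-byte sequence.
Byte 1: 0xE0 = 11100000, payload 0000 (4 bits).
Byte 2: 0xB5 = 10110101 (10xxxxxx ✓), payload 110101.
Byte 3: 0xAE = 10101110 (10xxxxxx ✓), payload 101110.
Concatenate: 0000110101101110 = 0xD6E (16 bits → U+0D6E).

U+0D6E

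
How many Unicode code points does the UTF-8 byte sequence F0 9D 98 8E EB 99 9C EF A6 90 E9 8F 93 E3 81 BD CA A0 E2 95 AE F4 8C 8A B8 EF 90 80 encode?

9

Byte at offset 0: 0xF0 = 11110000 → 4-byte char (#1). Advance 4.
Byte at offset 4: 0xEB = 11101011 → 3-byte char (#2). Advance 3.
Byte at offset 7: 0xEF = 11101111 → 3-byte char (#3). Advance 3.
Byte at offset 10: 0xE9 = 11101001 → 3-byte char (#4). Advance 3.
Byte at offset 13: 0xE3 = 11100011 → 3-byte char (#5). Advance 3.
Byte at offset 16: 0xCA = 11001010 → 2-byte char (#6). Advance 2.
Byte at offset 18: 0xE2 = 11100010 → 3-byte char (#7). Advance 3.
Byte at offset 21: 0xF4 = 11110100 → 4-byte char (#8). Advance 4.
Byte at offset 25: 0xEF = 11101111 → 3-byte char (#9). Advance 3.
Reached end at offset 28 after 9 code points.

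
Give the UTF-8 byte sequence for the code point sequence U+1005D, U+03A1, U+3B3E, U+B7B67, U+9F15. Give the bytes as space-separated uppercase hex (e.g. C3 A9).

U+1005D: 4-byte form → F0 90 81 9D.
U+03A1: 2-byte form → CE A1.
U+3B3E: 3-byte form → E3 AC BE.
U+B7B67: 4-byte form → F2 B7 AD A7.
U+9F15: 3-byte form → E9 BC 95.
Concatenated (16 bytes): F0 90 81 9D CE A1 E3 AC BE F2 B7 AD A7 E9 BC 95.

F0 90 81 9D CE A1 E3 AC BE F2 B7 AD A7 E9 BC 95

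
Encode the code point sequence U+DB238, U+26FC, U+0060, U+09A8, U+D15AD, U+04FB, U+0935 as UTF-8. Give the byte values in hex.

U+DB238: 4-byte form → F3 9B 88 B8.
U+26FC: 3-byte form → E2 9B BC.
U+0060: 1-byte form → 60.
U+09A8: 3-byte form → E0 A6 A8.
U+D15AD: 4-byte form → F3 91 96 AD.
U+04FB: 2-byte form → D3 BB.
U+0935: 3-byte form → E0 A4 B5.
Concatenated (20 bytes): F3 9B 88 B8 E2 9B BC 60 E0 A6 A8 F3 91 96 AD D3 BB E0 A4 B5.

F3 9B 88 B8 E2 9B BC 60 E0 A6 A8 F3 91 96 AD D3 BB E0 A4 B5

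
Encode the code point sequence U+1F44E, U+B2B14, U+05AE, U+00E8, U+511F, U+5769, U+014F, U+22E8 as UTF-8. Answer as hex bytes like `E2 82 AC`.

U+1F44E: 4-byte form → F0 9F 91 8E.
U+B2B14: 4-byte form → F2 B2 AC 94.
U+05AE: 2-byte form → D6 AE.
U+00E8: 2-byte form → C3 A8.
U+511F: 3-byte form → E5 84 9F.
U+5769: 3-byte form → E5 9D A9.
U+014F: 2-byte form → C5 8F.
U+22E8: 3-byte form → E2 8B A8.
Concatenated (23 bytes): F0 9F 91 8E F2 B2 AC 94 D6 AE C3 A8 E5 84 9F E5 9D A9 C5 8F E2 8B A8.

F0 9F 91 8E F2 B2 AC 94 D6 AE C3 A8 E5 84 9F E5 9D A9 C5 8F E2 8B A8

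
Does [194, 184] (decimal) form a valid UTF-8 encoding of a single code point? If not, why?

valid

Leading byte 0xC2 = 11000010 → 2-byte form.
Continuation bytes 0xB8=10111000 all match 10xxxxxx.
Decoded value 0xB8 is ≥ 0x80 (shortest form) and not a surrogate.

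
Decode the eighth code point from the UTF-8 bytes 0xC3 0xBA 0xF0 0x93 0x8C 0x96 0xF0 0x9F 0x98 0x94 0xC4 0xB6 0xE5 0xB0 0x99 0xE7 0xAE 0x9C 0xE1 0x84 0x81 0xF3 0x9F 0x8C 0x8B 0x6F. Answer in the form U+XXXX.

Offset 0: leading byte 0xC3 = 11000011 → 2-byte char #1 = C3 BA.
Offset 2: leading byte 0xF0 = 11110000 → 4-byte char #2 = F0 93 8C 96.
Offset 6: leading byte 0xF0 = 11110000 → 4-byte char #3 = F0 9F 98 94.
Offset 10: leading byte 0xC4 = 11000100 → 2-byte char #4 = C4 B6.
Offset 12: leading byte 0xE5 = 11100101 → 3-byte char #5 = E5 B0 99.
Offset 15: leading byte 0xE7 = 11100111 → 3-byte char #6 = E7 AE 9C.
Offset 18: leading byte 0xE1 = 11100001 → 3-byte char #7 = E1 84 81.
Offset 21: leading byte 0xF3 = 11110011 → 4-byte char #8 = F3 9F 8C 8B.
Leading byte 0xF3 = 11110011 matches 11110xxx → 4-byte sequence.
Byte 1: 0xF3 = 11110011, payload 011 (3 bits).
Byte 2: 0x9F = 10011111 (10xxxxxx ✓), payload 011111.
Byte 3: 0x8C = 10001100 (10xxxxxx ✓), payload 001100.
Byte 4: 0x8B = 10001011 (10xxxxxx ✓), payload 001011.
Concatenate: 011011111001100001011 = 0xDF30B (21 bits → U+DF30B).

U+DF30B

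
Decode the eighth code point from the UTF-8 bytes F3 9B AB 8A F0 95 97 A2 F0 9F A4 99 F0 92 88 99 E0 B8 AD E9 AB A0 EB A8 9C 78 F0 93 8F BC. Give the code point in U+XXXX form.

Offset 0: leading byte 0xF3 = 11110011 → 4-byte char #1 = F3 9B AB 8A.
Offset 4: leading byte 0xF0 = 11110000 → 4-byte char #2 = F0 95 97 A2.
Offset 8: leading byte 0xF0 = 11110000 → 4-byte char #3 = F0 9F A4 99.
Offset 12: leading byte 0xF0 = 11110000 → 4-byte char #4 = F0 92 88 99.
Offset 16: leading byte 0xE0 = 11100000 → 3-byte char #5 = E0 B8 AD.
Offset 19: leading byte 0xE9 = 11101001 → 3-byte char #6 = E9 AB A0.
Offset 22: leading byte 0xEB = 11101011 → 3-byte char #7 = EB A8 9C.
Offset 25: leading byte 0x78 = 01111000 → 1-byte char #8 = 78.
Leading byte 0x78 = 01111000 matches 0xxxxxxx → 1-byte sequence.
Byte 1: 0x78 = 01111000, payload 1111000 (7 bits).
Concatenate: 1111000 = 0x78 (7 bits → U+0078).

U+0078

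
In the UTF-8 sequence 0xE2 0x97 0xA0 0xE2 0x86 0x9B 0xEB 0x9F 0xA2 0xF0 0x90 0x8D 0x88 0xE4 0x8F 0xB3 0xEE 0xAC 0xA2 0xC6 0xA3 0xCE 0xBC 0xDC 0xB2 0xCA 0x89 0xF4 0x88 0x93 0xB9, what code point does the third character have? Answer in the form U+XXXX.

U+B7E2

Offset 0: leading byte 0xE2 = 11100010 → 3-byte char #1 = E2 97 A0.
Offset 3: leading byte 0xE2 = 11100010 → 3-byte char #2 = E2 86 9B.
Offset 6: leading byte 0xEB = 11101011 → 3-byte char #3 = EB 9F A2.
Leading byte 0xEB = 11101011 matches 1110xxxx → 3-byte sequence.
Byte 1: 0xEB = 11101011, payload 1011 (4 bits).
Byte 2: 0x9F = 10011111 (10xxxxxx ✓), payload 011111.
Byte 3: 0xA2 = 10100010 (10xxxxxx ✓), payload 100010.
Concatenate: 1011011111100010 = 0xB7E2 (16 bits → U+B7E2).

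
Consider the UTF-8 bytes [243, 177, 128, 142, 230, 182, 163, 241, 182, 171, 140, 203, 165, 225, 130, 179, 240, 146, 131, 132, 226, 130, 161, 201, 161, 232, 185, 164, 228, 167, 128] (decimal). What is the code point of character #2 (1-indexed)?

U+6DA3

Offset 0: leading byte 0xF3 = 11110011 → 4-byte char #1 = F3 B1 80 8E.
Offset 4: leading byte 0xE6 = 11100110 → 3-byte char #2 = E6 B6 A3.
Leading byte 0xE6 = 11100110 matches 1110xxxx → 3-byte sequence.
Byte 1: 0xE6 = 11100110, payload 0110 (4 bits).
Byte 2: 0xB6 = 10110110 (10xxxxxx ✓), payload 110110.
Byte 3: 0xA3 = 10100011 (10xxxxxx ✓), payload 100011.
Concatenate: 0110110110100011 = 0x6DA3 (16 bits → U+6DA3).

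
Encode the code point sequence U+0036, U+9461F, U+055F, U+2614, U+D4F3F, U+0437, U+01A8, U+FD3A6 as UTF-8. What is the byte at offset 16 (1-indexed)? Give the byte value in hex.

0xB7

1-indexed offset 16 is 0-indexed offset 15.
U+0036 → 1-byte form 36 at offsets 0–0.
U+9461F → 4-byte form F2 94 98 9F at offsets 1–4.
U+055F → 2-byte form D5 9F at offsets 5–6.
U+2614 → 3-byte form E2 98 94 at offsets 7–9.
U+D4F3F → 4-byte form F3 94 BC BF at offsets 10–13.
U+0437 → 2-byte form D0 B7 at offsets 14–15.
Offset 15 falls in char 6's range; it's byte 2 of D0 B7 = 0xB7.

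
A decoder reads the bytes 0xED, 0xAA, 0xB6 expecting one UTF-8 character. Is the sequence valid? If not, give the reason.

Structurally a 3-byte sequence; payload = 0xDAB6.
But 0xDAB6 is in U+D800–U+DFFF, the surrogate range. Surrogates are not Unicode scalar values and are forbidden in UTF-8.

invalid (encodes a surrogate (U+D800–U+DFFF))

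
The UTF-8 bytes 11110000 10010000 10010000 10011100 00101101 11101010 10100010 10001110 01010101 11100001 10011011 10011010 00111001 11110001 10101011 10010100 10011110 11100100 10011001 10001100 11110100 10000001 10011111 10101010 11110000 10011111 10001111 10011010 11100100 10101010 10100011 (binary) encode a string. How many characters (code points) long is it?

11

Byte at offset 0: 0xF0 = 11110000 → 4-byte char (#1). Advance 4.
Byte at offset 4: 0x2D = 00101101 → 1-byte char (#2). Advance 1.
Byte at offset 5: 0xEA = 11101010 → 3-byte char (#3). Advance 3.
Byte at offset 8: 0x55 = 01010101 → 1-byte char (#4). Advance 1.
Byte at offset 9: 0xE1 = 11100001 → 3-byte char (#5). Advance 3.
Byte at offset 12: 0x39 = 00111001 → 1-byte char (#6). Advance 1.
Byte at offset 13: 0xF1 = 11110001 → 4-byte char (#7). Advance 4.
Byte at offset 17: 0xE4 = 11100100 → 3-byte char (#8). Advance 3.
Byte at offset 20: 0xF4 = 11110100 → 4-byte char (#9). Advance 4.
Byte at offset 24: 0xF0 = 11110000 → 4-byte char (#10). Advance 4.
Byte at offset 28: 0xE4 = 11100100 → 3-byte char (#11). Advance 3.
Reached end at offset 31 after 11 code points.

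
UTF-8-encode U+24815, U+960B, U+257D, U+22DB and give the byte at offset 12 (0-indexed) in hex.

0x9B

U+24815 → 4-byte form F0 A4 A0 95 at offsets 0–3.
U+960B → 3-byte form E9 98 8B at offsets 4–6.
U+257D → 3-byte form E2 95 BD at offsets 7–9.
U+22DB → 3-byte form E2 8B 9B at offsets 10–12.
Offset 12 falls in char 4's range; it's byte 3 of E2 8B 9B = 0x9B.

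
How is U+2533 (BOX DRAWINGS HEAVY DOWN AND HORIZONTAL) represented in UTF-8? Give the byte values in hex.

E2 94 B3

U+2533 = 0x2533 = 9523 decimal. In range U+0800–U+FFFF → 3-byte form: 1110xxxx 10xxxxxx 10xxxxxx.
Binary (16 bits): 0010010100110011.
Split 4+6+6: 0010 | 010100 | 110011.
Byte 1: 11100010 = 0xE2.
Byte 2: 10010100 = 0x94.
Byte 3: 10110011 = 0xB3.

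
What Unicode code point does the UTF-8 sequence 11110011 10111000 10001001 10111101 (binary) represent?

Leading byte 0xF3 = 11110011 matches 11110xxx → 4-byte sequence.
Byte 1: 0xF3 = 11110011, payload 011 (3 bits).
Byte 2: 0xB8 = 10111000 (10xxxxxx ✓), payload 111000.
Byte 3: 0x89 = 10001001 (10xxxxxx ✓), payload 001001.
Byte 4: 0xBD = 10111101 (10xxxxxx ✓), payload 111101.
Concatenate: 011111000001001111101 = 0xF827D (21 bits → U+F827D).

U+F827D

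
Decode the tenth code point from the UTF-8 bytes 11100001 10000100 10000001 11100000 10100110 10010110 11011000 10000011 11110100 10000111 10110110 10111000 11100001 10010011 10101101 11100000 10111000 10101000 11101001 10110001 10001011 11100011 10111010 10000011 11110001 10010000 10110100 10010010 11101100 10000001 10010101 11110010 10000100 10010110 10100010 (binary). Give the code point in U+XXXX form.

Offset 0: leading byte 0xE1 = 11100001 → 3-byte char #1 = E1 84 81.
Offset 3: leading byte 0xE0 = 11100000 → 3-byte char #2 = E0 A6 96.
Offset 6: leading byte 0xD8 = 11011000 → 2-byte char #3 = D8 83.
Offset 8: leading byte 0xF4 = 11110100 → 4-byte char #4 = F4 87 B6 B8.
Offset 12: leading byte 0xE1 = 11100001 → 3-byte char #5 = E1 93 AD.
Offset 15: leading byte 0xE0 = 11100000 → 3-byte char #6 = E0 B8 A8.
Offset 18: leading byte 0xE9 = 11101001 → 3-byte char #7 = E9 B1 8B.
Offset 21: leading byte 0xE3 = 11100011 → 3-byte char #8 = E3 BA 83.
Offset 24: leading byte 0xF1 = 11110001 → 4-byte char #9 = F1 90 B4 92.
Offset 28: leading byte 0xEC = 11101100 → 3-byte char #10 = EC 81 95.
Leading byte 0xEC = 11101100 matches 1110xxxx → 3-byte sequence.
Byte 1: 0xEC = 11101100, payload 1100 (4 bits).
Byte 2: 0x81 = 10000001 (10xxxxxx ✓), payload 000001.
Byte 3: 0x95 = 10010101 (10xxxxxx ✓), payload 010101.
Concatenate: 1100000001010101 = 0xC055 (16 bits → U+C055).

U+C055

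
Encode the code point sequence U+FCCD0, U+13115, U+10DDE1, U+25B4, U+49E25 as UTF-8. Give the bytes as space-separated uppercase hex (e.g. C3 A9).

U+FCCD0: 4-byte form → F3 BC B3 90.
U+13115: 4-byte form → F0 93 84 95.
U+10DDE1: 4-byte form → F4 8D B7 A1.
U+25B4: 3-byte form → E2 96 B4.
U+49E25: 4-byte form → F1 89 B8 A5.
Concatenated (19 bytes): F3 BC B3 90 F0 93 84 95 F4 8D B7 A1 E2 96 B4 F1 89 B8 A5.

F3 BC B3 90 F0 93 84 95 F4 8D B7 A1 E2 96 B4 F1 89 B8 A5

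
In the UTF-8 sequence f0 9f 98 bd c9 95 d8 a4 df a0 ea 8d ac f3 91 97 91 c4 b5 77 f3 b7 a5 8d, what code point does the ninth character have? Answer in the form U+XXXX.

U+F794D

Offset 0: leading byte 0xF0 = 11110000 → 4-byte char #1 = F0 9F 98 BD.
Offset 4: leading byte 0xC9 = 11001001 → 2-byte char #2 = C9 95.
Offset 6: leading byte 0xD8 = 11011000 → 2-byte char #3 = D8 A4.
Offset 8: leading byte 0xDF = 11011111 → 2-byte char #4 = DF A0.
Offset 10: leading byte 0xEA = 11101010 → 3-byte char #5 = EA 8D AC.
Offset 13: leading byte 0xF3 = 11110011 → 4-byte char #6 = F3 91 97 91.
Offset 17: leading byte 0xC4 = 11000100 → 2-byte char #7 = C4 B5.
Offset 19: leading byte 0x77 = 01110111 → 1-byte char #8 = 77.
Offset 20: leading byte 0xF3 = 11110011 → 4-byte char #9 = F3 B7 A5 8D.
Leading byte 0xF3 = 11110011 matches 11110xxx → 4-byte sequence.
Byte 1: 0xF3 = 11110011, payload 011 (3 bits).
Byte 2: 0xB7 = 10110111 (10xxxxxx ✓), payload 110111.
Byte 3: 0xA5 = 10100101 (10xxxxxx ✓), payload 100101.
Byte 4: 0x8D = 10001101 (10xxxxxx ✓), payload 001101.
Concatenate: 011110111100101001101 = 0xF794D (21 bits → U+F794D).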